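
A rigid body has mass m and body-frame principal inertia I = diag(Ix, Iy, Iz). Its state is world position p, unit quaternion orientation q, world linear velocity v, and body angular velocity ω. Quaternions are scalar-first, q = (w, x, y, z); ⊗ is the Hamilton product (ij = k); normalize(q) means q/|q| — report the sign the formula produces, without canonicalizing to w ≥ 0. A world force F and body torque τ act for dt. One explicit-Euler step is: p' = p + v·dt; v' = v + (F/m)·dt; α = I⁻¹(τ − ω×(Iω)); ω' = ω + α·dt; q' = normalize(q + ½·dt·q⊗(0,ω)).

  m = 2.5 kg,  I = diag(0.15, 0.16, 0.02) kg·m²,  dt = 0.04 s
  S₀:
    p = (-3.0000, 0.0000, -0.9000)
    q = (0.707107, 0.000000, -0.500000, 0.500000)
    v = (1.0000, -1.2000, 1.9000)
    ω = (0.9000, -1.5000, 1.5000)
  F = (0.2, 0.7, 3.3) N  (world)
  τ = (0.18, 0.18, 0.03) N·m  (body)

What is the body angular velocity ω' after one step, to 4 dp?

ω' = (0.8640, -1.4989, 1.5870)

precession coupling ω×(Iω) = (0.3150, 0.1755, -0.0135)
angular accel α = (-0.9000, 0.0281, 2.1750)
ω + α·dt = (0.8640, -1.4989, 1.5870)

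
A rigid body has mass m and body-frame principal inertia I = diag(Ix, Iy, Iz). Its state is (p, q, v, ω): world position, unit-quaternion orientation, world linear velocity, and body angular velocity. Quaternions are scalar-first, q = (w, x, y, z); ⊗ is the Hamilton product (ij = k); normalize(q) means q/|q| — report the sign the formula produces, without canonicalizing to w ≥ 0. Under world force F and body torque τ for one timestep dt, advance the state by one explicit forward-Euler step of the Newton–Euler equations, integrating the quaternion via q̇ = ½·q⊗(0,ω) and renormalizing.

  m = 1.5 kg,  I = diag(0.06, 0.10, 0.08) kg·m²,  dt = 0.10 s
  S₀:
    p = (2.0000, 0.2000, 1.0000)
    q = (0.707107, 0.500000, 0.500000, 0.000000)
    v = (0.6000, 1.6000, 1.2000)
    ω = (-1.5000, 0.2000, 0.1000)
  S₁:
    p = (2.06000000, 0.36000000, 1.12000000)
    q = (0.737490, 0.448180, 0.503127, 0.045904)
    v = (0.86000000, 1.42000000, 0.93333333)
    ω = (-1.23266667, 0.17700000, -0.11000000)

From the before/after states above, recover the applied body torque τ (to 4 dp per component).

τ = (0.1600, -0.0200, -0.1800)

rate change Δω = (0.26733333, -0.02300000, -0.21000000)
gyro term ω₀×Iω₀ = (-0.0004, 0.0030, -0.0120)
applied torque τ = (0.1600, -0.0200, -0.1800)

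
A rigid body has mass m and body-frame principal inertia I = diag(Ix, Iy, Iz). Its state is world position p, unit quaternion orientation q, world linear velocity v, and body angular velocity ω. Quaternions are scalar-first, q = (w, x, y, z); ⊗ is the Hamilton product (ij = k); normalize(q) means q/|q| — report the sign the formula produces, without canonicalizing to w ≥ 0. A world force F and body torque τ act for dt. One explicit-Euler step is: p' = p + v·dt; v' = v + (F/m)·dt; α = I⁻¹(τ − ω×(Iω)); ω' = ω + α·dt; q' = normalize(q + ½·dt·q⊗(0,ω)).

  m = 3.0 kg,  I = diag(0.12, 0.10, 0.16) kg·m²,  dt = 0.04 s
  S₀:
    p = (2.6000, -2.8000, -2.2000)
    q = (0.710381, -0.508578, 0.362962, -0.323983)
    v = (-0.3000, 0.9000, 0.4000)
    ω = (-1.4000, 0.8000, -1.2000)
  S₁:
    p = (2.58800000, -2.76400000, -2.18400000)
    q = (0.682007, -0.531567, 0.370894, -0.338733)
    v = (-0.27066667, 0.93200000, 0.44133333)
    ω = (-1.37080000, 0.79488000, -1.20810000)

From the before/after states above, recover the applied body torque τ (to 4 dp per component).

rate change Δω = (0.02920000, -0.00512000, -0.00810000)
ω₀×(Iω₀) = (-0.0576, -0.0672, 0.0224)
I·α + gyro = (0.0300, -0.0800, -0.0100)

τ = (0.0300, -0.0800, -0.0100)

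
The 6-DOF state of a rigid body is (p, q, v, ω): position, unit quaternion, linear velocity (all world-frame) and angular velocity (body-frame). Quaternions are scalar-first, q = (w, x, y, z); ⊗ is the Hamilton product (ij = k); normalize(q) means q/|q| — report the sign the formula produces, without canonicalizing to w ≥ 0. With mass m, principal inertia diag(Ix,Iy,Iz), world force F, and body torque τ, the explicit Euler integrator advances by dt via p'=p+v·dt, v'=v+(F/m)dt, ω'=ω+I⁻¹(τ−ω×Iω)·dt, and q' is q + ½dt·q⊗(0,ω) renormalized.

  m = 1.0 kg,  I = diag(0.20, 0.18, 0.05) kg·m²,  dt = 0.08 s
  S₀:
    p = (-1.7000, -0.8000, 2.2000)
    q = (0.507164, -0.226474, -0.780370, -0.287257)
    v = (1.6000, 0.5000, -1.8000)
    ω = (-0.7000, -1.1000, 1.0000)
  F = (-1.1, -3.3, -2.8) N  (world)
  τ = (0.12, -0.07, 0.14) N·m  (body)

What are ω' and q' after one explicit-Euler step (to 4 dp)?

angular accel α = (-0.1150, 0.1944, 3.1080)
ω + α·dt = (-0.7092, -1.0844, 1.2486)
Hamilton product q⊗(0,ω) = (-0.7296818, -1.4513675, -0.1303265, 0.2100264)
q' = normalize(q + ½dt·q⊗(0,ω)) = (0.4769, -0.2839, -0.7839, -0.2783)

ω' = (-0.7092, -1.0844, 1.2486)
q' = (0.4769, -0.2839, -0.7839, -0.2783)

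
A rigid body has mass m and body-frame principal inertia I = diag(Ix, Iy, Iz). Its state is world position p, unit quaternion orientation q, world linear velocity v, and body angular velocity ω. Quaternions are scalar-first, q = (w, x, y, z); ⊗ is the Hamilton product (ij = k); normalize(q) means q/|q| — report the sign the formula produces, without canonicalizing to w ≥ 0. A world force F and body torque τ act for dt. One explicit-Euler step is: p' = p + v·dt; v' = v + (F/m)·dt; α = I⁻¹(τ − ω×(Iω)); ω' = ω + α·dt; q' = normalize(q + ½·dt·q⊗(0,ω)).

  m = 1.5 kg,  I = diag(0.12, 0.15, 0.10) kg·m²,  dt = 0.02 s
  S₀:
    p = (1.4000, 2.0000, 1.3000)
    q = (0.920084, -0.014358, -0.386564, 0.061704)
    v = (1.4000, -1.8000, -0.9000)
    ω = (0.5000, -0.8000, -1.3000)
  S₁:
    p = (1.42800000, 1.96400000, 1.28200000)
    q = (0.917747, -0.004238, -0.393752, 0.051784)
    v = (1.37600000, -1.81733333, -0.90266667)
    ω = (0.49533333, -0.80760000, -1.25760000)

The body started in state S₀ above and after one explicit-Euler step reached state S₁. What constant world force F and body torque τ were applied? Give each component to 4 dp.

Δv = v₁−v₀ = (-0.02400000, -0.01733333, -0.00266667)
F = m·Δv/dt = (-1.8000, -1.3000, -0.2000)
rate change Δω = (-0.00466667, -0.00760000, 0.04240000)
ω₀×(Iω₀) = (-0.0520, -0.0130, -0.0120)
τ = I·(Δω/dt) + ω₀×(Iω₀) = (-0.0800, -0.0700, 0.2000)

F = (-1.8000, -1.3000, -0.2000)
τ = (-0.0800, -0.0700, 0.2000)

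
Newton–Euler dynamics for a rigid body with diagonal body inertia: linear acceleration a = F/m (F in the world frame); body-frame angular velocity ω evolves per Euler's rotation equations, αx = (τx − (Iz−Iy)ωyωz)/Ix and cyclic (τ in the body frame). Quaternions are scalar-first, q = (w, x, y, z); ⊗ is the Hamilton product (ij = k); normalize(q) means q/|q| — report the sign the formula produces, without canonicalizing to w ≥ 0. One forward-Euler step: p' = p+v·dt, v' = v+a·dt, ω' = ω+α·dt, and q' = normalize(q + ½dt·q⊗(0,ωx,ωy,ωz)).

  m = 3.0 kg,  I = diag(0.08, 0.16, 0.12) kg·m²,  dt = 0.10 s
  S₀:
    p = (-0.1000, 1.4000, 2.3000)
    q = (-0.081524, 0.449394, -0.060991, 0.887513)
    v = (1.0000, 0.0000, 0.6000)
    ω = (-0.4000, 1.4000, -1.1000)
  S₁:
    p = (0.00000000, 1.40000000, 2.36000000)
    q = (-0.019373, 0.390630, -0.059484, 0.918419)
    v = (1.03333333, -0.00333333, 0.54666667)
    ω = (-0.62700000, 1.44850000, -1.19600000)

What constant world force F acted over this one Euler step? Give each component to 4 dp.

F = (1.0000, -0.1000, -1.6000)

v₁ − v₀ = (0.03333333, -0.00333333, -0.05333333)
applied force F = (1.0000, -0.1000, -1.6000)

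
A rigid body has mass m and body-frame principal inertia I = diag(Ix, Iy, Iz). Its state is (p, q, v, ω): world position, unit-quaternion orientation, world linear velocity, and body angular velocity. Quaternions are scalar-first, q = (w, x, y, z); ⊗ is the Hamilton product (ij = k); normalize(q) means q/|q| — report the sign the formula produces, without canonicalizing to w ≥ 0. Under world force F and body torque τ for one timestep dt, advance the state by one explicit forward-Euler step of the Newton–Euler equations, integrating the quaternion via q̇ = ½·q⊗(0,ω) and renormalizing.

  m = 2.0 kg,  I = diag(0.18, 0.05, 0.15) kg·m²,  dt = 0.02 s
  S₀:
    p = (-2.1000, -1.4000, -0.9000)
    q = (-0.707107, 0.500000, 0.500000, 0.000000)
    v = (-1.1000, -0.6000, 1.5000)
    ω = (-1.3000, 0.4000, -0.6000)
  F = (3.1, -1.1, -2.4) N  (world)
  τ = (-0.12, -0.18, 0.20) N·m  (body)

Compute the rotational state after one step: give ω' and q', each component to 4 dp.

gyro term ω×Iω = (-0.0240, 0.0234, 0.0676)
angular accel α = (-0.5333, -4.0680, 0.8827)
ω' = ω + α·dt = (-1.3107, 0.3186, -0.5823)
Hamilton product q⊗(0,ω) = (0.4500000, 0.6192391, 0.0171572, 1.2742642)
q' = normalize(q + ½dt·q⊗(0,ω)) = (-0.7025, 0.5061, 0.5001, 0.0127)

ω' = (-1.3107, 0.3186, -0.5823)
q' = (-0.7025, 0.5061, 0.5001, 0.0127)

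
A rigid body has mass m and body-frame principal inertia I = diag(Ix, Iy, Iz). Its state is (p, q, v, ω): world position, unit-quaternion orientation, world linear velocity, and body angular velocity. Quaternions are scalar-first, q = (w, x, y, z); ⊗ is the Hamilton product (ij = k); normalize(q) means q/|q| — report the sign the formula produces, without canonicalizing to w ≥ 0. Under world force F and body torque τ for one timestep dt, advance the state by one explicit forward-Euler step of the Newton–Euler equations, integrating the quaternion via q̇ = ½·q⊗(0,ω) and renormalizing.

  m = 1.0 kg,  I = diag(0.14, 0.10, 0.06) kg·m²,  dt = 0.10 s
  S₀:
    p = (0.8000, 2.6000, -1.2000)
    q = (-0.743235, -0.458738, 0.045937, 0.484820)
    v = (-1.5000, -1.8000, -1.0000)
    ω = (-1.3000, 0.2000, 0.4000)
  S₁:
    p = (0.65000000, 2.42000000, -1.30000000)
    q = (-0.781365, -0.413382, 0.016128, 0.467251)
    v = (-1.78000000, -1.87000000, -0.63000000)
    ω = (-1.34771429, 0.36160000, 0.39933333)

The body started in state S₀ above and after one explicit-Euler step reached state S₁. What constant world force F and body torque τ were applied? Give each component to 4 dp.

ω₁ − ω₀ = (-0.04771429, 0.16160000, -0.00066667)
ω₀×(Iω₀) = (-0.0032, -0.0416, 0.0104)
I·α + gyro = (-0.0700, 0.1200, 0.0100)
Δv = v₁−v₀ = (-0.28000000, -0.07000000, 0.37000000)
m·(v₁−v₀)/dt = (-2.8000, -0.7000, 3.7000)

F = (-2.8000, -0.7000, 3.7000)
τ = (-0.0700, 0.1200, 0.0100)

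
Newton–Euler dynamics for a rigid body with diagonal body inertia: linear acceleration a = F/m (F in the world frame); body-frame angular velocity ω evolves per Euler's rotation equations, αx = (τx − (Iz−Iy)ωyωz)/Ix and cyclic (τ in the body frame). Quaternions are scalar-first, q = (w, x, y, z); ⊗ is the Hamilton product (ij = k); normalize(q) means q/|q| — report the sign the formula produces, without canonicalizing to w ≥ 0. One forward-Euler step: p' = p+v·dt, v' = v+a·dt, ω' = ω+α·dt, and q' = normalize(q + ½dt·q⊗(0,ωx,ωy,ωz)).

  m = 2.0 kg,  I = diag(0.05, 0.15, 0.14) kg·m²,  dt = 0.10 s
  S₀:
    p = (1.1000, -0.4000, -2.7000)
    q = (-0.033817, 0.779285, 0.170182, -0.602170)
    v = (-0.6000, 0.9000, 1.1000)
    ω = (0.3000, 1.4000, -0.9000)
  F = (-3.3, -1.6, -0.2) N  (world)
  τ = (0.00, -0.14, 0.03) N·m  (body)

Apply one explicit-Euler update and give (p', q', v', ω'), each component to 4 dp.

angular accel α = (-0.2520, -1.0953, -0.0857)
new body rate ω' = (0.2748, 1.2905, -0.9086)
q⊗(0,ω) = (-1.0139933, 0.6797291, 0.4733617, 1.0703797)
q' = normalize(q + ½dt·q⊗(0,ω)) = (-0.0842, 0.8104, 0.1932, -0.5467)
a = (-1.6500, -0.8000, -0.1000)
p + v·dt = (1.0400, -0.3100, -2.5900)
new velocity v' = (-0.7650, 0.8200, 1.0900)

p' = (1.0400, -0.3100, -2.5900)
q' = (-0.0842, 0.8104, 0.1932, -0.5467)
v' = (-0.7650, 0.8200, 1.0900)
ω' = (0.2748, 1.2905, -0.9086)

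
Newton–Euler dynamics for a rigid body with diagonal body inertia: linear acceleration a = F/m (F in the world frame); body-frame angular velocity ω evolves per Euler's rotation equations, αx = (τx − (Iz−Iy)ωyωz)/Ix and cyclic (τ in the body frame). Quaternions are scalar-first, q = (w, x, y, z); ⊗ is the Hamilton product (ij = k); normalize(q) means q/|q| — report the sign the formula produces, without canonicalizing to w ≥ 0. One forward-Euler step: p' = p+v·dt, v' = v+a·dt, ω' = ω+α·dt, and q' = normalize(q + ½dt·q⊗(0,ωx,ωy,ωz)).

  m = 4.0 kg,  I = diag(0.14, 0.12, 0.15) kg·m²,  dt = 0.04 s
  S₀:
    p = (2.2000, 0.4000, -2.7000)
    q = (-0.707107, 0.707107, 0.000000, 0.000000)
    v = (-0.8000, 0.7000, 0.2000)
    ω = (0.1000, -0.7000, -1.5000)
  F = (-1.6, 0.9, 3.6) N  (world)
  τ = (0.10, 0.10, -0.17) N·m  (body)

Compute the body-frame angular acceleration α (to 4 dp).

α = (0.4893, 0.8208, -1.1427)

precession coupling ω×(Iω) = (0.0315, 0.0015, 0.0014)
angular accel α = (0.4893, 0.8208, -1.1427)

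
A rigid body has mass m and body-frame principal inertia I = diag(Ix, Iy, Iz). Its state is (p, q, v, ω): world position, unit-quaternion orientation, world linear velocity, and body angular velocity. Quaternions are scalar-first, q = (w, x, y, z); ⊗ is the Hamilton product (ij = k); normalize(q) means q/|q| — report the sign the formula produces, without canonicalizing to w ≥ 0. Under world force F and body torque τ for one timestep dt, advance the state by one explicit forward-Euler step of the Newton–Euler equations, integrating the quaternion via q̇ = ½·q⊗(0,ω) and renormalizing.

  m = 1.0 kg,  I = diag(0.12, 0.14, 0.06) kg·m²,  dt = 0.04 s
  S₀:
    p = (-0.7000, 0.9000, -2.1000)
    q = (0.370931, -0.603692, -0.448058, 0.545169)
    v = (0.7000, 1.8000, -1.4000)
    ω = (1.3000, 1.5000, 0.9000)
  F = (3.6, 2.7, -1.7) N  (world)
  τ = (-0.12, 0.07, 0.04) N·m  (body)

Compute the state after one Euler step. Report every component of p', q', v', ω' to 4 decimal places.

precession coupling ω×(Iω) = (-0.1080, 0.0702, 0.0390)
(τ − ω×Iω)/I = (-0.1000, -0.0014, 0.0167)
ω + α·dt = (1.2960, 1.4999, 0.9007)
Hamilton product q⊗(0,ω) = (0.9662345, -0.7387954, 1.8084390, 0.0107753)
q' = normalize(q + ½dt·q⊗(0,ω)) = (0.3899, -0.6179, -0.4115, 0.5449)
new position p' = (-0.6720, 0.9720, -2.1560)
v' = v + a·dt = (0.8440, 1.9080, -1.4680)

p' = (-0.6720, 0.9720, -2.1560)
q' = (0.3899, -0.6179, -0.4115, 0.5449)
v' = (0.8440, 1.9080, -1.4680)
ω' = (1.2960, 1.4999, 0.9007)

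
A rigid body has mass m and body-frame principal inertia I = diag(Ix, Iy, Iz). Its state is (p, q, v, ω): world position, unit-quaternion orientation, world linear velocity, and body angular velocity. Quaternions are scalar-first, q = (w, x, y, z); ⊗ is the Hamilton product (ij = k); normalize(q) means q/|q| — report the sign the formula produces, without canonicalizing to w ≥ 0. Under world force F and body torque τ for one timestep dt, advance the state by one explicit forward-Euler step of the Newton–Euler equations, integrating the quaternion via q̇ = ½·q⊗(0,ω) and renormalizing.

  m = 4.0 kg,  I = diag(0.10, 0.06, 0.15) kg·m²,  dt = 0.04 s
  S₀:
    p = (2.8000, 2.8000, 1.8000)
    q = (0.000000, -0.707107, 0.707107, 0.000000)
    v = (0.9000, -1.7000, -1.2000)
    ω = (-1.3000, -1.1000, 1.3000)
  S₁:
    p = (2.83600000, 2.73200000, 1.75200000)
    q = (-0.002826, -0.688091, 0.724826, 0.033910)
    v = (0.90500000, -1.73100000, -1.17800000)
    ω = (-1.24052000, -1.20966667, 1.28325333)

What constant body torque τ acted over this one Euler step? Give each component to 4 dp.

τ = (0.0200, -0.0800, -0.1200)

Δω = ω₁−ω₀ = (0.05948000, -0.10966667, -0.01674667)
gyro term ω₀×Iω₀ = (-0.1287, 0.0845, -0.0572)
applied torque τ = (0.0200, -0.0800, -0.1200)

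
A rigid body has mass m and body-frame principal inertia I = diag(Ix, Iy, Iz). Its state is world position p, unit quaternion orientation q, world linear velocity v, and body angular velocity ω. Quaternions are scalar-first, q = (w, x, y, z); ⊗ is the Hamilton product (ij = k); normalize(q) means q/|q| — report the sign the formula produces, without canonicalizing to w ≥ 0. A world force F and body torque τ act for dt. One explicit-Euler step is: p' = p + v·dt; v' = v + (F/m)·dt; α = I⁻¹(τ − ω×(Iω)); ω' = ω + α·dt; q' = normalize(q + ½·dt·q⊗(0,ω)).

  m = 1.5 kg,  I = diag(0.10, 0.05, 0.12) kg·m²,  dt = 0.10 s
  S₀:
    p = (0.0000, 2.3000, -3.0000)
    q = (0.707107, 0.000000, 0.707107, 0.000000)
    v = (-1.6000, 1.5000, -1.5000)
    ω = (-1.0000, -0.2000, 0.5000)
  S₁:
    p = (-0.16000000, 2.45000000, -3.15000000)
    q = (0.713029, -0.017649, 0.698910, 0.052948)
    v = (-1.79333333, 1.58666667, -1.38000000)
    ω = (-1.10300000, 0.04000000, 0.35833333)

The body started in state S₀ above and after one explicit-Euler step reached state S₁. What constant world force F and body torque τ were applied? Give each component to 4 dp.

F = (-2.9000, 1.3000, 1.8000)
τ = (-0.1100, 0.1300, -0.1800)

Δω = ω₁−ω₀ = (-0.10300000, 0.24000000, -0.14166667)
precession coupling = (-0.0070, 0.0100, -0.0100)
τ = I·(Δω/dt) + ω₀×(Iω₀) = (-0.1100, 0.1300, -0.1800)
v₁ − v₀ = (-0.19333333, 0.08666667, 0.12000000)
m·(v₁−v₀)/dt = (-2.9000, 1.3000, 1.8000)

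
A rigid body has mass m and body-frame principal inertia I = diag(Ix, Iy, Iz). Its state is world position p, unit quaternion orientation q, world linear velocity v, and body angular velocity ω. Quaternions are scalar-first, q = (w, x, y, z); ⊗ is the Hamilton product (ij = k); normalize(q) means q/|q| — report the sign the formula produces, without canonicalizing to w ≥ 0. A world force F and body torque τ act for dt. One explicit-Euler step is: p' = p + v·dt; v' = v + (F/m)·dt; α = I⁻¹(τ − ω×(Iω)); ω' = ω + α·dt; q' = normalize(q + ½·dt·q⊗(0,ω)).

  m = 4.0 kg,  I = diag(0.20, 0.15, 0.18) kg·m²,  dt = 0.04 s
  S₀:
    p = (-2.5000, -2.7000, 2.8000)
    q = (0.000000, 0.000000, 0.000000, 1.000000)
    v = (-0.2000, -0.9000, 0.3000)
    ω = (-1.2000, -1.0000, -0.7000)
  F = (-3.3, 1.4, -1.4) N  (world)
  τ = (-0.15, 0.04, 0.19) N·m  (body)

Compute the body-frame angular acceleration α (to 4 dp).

α = (-0.8550, 0.1547, 1.3889)

precession coupling ω×(Iω) = (0.0210, 0.0168, -0.0600)
angular accel α = (-0.8550, 0.1547, 1.3889)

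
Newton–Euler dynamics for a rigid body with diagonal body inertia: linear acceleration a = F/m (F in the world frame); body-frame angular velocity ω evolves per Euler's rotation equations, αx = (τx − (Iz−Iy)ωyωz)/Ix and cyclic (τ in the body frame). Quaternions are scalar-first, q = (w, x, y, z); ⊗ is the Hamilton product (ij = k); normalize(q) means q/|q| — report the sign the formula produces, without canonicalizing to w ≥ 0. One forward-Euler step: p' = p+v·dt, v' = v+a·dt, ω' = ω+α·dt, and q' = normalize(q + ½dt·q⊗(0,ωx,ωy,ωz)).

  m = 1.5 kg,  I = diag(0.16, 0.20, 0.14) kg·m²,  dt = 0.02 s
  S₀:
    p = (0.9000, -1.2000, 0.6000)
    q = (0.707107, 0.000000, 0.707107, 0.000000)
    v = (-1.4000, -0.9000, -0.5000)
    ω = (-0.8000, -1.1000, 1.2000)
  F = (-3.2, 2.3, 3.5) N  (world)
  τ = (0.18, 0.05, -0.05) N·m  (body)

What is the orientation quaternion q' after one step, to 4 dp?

q⊗(0,ω) = (0.7778177, 0.2828428, -0.7778177, 1.4142140)
q' = normalize(q + ½dt·q⊗(0,ω)) = (0.7148, 0.0028, 0.6992, 0.0141)

q' = (0.7148, 0.0028, 0.6992, 0.0141)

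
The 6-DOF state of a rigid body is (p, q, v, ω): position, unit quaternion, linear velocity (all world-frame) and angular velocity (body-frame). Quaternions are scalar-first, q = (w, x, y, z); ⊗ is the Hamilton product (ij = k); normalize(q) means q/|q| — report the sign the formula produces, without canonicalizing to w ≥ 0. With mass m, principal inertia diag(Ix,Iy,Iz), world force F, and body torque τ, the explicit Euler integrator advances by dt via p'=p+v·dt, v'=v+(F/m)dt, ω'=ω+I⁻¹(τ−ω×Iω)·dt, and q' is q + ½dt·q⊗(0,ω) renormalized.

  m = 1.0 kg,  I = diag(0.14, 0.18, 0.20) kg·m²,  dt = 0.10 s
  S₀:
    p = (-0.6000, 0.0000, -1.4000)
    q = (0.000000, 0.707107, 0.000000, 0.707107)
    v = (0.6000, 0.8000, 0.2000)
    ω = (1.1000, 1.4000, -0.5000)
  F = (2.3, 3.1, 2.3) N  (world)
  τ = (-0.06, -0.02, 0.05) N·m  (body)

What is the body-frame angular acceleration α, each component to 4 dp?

gyro term ω×Iω = (-0.0140, 0.0330, 0.0616)
angular accel α = (-0.3286, -0.2944, -0.0580)

α = (-0.3286, -0.2944, -0.0580)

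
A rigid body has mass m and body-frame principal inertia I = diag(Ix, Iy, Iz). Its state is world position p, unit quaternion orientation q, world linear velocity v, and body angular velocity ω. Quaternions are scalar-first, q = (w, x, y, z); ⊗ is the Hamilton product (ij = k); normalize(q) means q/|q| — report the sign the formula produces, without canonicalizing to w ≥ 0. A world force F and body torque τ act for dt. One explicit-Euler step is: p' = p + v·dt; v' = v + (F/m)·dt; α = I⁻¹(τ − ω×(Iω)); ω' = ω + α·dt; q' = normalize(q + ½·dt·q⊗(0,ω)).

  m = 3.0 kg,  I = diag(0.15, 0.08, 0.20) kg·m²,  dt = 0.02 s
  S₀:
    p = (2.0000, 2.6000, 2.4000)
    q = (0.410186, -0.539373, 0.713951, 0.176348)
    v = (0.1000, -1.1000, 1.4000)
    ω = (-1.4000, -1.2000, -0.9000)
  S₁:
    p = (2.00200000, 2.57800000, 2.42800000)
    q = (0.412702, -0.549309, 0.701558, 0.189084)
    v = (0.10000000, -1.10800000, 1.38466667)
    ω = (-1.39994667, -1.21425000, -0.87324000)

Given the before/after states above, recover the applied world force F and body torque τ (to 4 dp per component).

F = (0.0000, -1.2000, -2.3000)
τ = (0.1300, -0.1200, 0.1500)

ω₁ − ω₀ = (0.00005333, -0.01425000, 0.02676000)
I·α + gyro = (0.1300, -0.1200, 0.1500)
velocity change Δv = (0.00000000, -0.00800000, -0.01533333)
applied force F = (0.0000, -1.2000, -2.3000)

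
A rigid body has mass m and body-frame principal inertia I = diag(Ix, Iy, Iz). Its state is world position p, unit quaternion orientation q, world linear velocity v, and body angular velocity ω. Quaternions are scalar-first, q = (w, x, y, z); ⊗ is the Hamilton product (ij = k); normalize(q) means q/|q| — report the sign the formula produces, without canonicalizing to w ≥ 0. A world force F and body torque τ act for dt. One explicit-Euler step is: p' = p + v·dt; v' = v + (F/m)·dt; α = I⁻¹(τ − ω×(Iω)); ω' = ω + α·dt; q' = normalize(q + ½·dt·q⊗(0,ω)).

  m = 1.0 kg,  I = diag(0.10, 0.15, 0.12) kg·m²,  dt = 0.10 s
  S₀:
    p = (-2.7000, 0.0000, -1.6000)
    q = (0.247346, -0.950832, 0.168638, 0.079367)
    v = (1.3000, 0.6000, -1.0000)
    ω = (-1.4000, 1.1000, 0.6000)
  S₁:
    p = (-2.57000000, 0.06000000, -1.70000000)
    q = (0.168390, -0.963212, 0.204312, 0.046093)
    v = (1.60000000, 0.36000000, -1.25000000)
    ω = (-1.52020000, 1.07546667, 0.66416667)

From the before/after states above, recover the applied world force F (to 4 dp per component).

Δv = v₁−v₀ = (0.30000000, -0.24000000, -0.25000000)
F = m·Δv/dt = (3.0000, -2.4000, -2.5000)

F = (3.0000, -2.4000, -2.5000)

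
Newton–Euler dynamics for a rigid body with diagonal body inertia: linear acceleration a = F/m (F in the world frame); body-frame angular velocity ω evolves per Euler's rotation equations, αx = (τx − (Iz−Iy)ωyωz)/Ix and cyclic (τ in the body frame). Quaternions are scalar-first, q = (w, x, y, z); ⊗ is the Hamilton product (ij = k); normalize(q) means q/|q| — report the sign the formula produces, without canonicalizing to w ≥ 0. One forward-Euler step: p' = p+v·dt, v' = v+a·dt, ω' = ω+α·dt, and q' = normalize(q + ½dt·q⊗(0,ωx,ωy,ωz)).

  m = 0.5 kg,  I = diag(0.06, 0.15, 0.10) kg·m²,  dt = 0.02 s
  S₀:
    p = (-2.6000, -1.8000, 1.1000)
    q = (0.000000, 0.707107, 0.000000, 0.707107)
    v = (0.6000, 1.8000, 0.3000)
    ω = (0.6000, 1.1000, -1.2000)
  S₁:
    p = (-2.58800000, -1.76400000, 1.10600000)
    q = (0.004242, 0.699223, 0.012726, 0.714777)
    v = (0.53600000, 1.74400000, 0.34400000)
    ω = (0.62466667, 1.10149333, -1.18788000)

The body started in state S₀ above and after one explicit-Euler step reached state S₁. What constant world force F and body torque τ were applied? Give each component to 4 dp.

velocity change Δv = (-0.06400000, -0.05600000, 0.04400000)
m·(v₁−v₀)/dt = (-1.6000, -1.4000, 1.1000)
ω₁ − ω₀ = (0.02466667, 0.00149333, 0.01212000)
precession coupling = (0.0660, 0.0288, 0.0594)
applied torque τ = (0.1400, 0.0400, 0.1200)

F = (-1.6000, -1.4000, 1.1000)
τ = (0.1400, 0.0400, 0.1200)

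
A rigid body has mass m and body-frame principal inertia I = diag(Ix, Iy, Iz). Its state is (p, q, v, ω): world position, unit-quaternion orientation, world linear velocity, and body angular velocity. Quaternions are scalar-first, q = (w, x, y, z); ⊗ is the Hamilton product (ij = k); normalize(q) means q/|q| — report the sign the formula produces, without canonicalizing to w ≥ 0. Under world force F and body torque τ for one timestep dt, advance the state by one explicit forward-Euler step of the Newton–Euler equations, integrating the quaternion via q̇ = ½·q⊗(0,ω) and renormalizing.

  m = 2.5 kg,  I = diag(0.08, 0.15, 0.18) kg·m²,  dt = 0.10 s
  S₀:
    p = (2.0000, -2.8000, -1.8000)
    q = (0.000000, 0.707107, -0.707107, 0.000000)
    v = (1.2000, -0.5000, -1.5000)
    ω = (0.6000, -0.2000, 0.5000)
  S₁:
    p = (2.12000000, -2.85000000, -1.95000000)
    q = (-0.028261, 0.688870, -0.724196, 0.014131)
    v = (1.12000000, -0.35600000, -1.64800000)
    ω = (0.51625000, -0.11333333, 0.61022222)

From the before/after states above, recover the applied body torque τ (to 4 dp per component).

τ = (-0.0700, 0.1000, 0.1900)

ω₁ − ω₀ = (-0.08375000, 0.08666667, 0.11022222)
gyro term ω₀×Iω₀ = (-0.0030, -0.0300, -0.0084)
I·α + gyro = (-0.0700, 0.1000, 0.1900)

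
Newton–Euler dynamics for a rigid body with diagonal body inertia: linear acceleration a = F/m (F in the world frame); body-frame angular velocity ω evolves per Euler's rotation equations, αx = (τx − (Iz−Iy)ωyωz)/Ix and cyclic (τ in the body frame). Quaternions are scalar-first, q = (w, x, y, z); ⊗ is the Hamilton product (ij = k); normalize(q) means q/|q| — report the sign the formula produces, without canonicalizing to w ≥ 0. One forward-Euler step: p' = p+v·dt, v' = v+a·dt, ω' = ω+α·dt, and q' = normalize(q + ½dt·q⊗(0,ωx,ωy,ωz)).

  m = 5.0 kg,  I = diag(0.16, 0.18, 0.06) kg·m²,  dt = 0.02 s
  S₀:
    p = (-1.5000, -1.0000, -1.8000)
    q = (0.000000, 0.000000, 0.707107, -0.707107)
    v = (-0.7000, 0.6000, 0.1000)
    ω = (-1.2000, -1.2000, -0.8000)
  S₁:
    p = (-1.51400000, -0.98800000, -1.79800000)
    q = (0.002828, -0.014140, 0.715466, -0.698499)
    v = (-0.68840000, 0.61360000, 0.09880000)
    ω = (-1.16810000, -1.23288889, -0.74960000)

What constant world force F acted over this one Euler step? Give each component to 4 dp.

Δv = v₁−v₀ = (0.01160000, 0.01360000, -0.00120000)
m·(v₁−v₀)/dt = (2.9000, 3.4000, -0.3000)

F = (2.9000, 3.4000, -0.3000)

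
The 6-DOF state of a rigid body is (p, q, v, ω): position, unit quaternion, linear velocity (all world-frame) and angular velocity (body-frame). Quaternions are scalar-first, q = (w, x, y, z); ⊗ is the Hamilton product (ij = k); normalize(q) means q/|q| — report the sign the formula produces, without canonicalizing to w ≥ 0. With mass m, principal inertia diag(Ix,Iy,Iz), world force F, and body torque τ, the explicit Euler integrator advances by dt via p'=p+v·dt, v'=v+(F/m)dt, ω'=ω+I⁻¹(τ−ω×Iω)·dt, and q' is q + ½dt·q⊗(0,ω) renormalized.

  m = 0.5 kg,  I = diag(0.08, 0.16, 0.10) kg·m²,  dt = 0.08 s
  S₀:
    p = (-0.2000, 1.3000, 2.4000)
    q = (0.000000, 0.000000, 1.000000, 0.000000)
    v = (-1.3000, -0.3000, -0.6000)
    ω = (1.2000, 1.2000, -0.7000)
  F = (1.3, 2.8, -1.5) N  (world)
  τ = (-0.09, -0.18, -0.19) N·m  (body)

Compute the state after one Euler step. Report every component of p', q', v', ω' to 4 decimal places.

a = F/m = (2.6000, 5.6000, -3.0000)
new position p' = (-0.3040, 1.2760, 2.3520)
v + (F/m)dt = (-1.0920, 0.1480, -0.8400)
(τ − ω×Iω)/I = (-1.7550, -1.2300, -3.0520)
ω' = ω + α·dt = (1.0596, 1.1016, -0.9442)
q⊗(0,ω) = (-1.2000000, -0.7000000, 0.0000000, -1.2000000)
updated quaternion q' = (-0.0479, -0.0279, 0.9973, -0.0479)

p' = (-0.3040, 1.2760, 2.3520)
q' = (-0.0479, -0.0279, 0.9973, -0.0479)
v' = (-1.0920, 0.1480, -0.8400)
ω' = (1.0596, 1.1016, -0.9442)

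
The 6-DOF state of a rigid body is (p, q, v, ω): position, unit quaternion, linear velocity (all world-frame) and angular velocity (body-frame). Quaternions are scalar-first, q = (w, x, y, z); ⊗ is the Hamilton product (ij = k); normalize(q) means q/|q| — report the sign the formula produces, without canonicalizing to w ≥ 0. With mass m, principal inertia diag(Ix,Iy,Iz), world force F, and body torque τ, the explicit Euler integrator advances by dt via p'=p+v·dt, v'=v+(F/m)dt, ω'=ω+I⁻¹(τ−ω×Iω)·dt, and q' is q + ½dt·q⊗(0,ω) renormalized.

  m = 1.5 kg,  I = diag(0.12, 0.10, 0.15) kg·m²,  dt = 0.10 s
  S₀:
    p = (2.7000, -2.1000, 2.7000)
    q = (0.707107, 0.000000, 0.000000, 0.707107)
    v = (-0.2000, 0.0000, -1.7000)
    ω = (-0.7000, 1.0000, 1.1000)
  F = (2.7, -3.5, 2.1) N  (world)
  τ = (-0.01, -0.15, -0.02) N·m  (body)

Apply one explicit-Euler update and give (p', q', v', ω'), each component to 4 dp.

a = F/m = (1.8000, -2.3333, 1.4000)
p + v·dt = (2.6800, -2.1000, 2.5300)
v + (F/m)dt = (-0.0200, -0.2333, -1.5600)
angular accel α = (-0.5417, -1.7310, -0.2267)
ω + α·dt = (-0.7542, 0.8269, 1.0773)
q⊗(0,ω) = (-0.7778177, -1.2020819, 0.2121321, 0.7778177)
q + ½dt·q⊗(0,ω), renormalized = (0.6660, -0.0599, 0.0106, 0.7435)

p' = (2.6800, -2.1000, 2.5300)
q' = (0.6660, -0.0599, 0.0106, 0.7435)
v' = (-0.0200, -0.2333, -1.5600)
ω' = (-0.7542, 0.8269, 1.0773)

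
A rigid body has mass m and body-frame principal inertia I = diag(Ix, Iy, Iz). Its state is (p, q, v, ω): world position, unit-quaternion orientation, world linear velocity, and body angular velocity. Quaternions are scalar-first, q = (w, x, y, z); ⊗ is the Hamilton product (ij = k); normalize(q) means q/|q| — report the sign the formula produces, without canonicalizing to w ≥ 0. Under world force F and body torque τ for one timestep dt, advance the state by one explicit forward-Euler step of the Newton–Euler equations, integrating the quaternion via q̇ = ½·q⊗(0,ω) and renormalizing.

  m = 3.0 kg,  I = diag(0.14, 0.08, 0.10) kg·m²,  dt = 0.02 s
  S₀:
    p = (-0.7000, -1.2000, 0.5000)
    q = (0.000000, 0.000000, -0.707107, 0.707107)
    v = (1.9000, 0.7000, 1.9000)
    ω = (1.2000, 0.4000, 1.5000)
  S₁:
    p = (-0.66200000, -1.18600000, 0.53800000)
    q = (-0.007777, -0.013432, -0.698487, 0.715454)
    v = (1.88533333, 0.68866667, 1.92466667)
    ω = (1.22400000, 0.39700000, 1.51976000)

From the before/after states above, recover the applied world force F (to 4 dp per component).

F = (-2.2000, -1.7000, 3.7000)

Δv = v₁−v₀ = (-0.01466667, -0.01133333, 0.02466667)
F = m·Δv/dt = (-2.2000, -1.7000, 3.7000)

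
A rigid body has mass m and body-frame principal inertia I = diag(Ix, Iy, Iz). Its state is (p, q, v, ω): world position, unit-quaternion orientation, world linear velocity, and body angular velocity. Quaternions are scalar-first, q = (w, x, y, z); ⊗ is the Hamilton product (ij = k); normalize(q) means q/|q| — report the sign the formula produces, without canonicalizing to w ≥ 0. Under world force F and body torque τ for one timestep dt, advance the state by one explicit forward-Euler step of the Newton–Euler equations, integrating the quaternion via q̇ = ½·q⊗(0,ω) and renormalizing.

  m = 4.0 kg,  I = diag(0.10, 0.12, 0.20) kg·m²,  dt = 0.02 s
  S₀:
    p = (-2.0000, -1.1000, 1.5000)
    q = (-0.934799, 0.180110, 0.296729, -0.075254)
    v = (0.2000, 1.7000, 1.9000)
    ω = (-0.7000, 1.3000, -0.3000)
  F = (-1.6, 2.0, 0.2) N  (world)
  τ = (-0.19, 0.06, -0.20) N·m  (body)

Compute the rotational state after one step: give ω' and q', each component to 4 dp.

gyro term ω×Iω = (-0.0312, -0.0210, -0.0182)
angular accel α = (-1.5880, 0.6750, -0.9090)
ω' = ω + α·dt = (-0.7318, 1.3135, -0.3182)
2q̇ = q⊗(0,ω) = (-0.2822469, 0.6631708, -1.1085279, 0.7222930)
updated quaternion q' = (-0.9375, 0.1867, 0.2856, -0.0680)

ω' = (-0.7318, 1.3135, -0.3182)
q' = (-0.9375, 0.1867, 0.2856, -0.0680)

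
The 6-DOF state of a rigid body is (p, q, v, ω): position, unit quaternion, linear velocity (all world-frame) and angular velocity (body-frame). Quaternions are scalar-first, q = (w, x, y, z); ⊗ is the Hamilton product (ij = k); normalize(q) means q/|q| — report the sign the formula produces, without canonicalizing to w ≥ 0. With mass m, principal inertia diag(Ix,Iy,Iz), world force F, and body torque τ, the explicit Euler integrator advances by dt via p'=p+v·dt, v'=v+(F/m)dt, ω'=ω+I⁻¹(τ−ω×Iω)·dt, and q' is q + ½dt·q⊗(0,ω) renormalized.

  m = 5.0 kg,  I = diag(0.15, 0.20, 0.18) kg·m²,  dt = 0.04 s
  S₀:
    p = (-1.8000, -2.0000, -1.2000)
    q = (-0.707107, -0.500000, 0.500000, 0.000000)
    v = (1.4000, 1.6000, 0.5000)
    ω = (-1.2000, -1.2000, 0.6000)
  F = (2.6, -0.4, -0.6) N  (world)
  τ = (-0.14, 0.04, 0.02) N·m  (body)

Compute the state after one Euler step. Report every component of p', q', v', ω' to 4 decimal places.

p' = (-1.7440, -1.9360, -1.1800)
q' = (-0.7066, -0.4767, 0.5226, 0.0155)
v' = (1.4208, 1.5968, 0.4952)
ω' = (-1.2412, -1.1963, 0.5884)

precession coupling ω×(Iω) = (0.0144, 0.0216, 0.0720)
(τ − ω×Iω)/I = (-1.0293, 0.0920, -0.2889)
new body rate ω' = (-1.2412, -1.1963, 0.5884)
q⊗(0,ω) = (0.0000000, 1.1485284, 1.1485284, 0.7757358)
updated quaternion q' = (-0.7066, -0.4767, 0.5226, 0.0155)
p' = p + v·dt = (-1.7440, -1.9360, -1.1800)
v' = v + a·dt = (1.4208, 1.5968, 0.4952)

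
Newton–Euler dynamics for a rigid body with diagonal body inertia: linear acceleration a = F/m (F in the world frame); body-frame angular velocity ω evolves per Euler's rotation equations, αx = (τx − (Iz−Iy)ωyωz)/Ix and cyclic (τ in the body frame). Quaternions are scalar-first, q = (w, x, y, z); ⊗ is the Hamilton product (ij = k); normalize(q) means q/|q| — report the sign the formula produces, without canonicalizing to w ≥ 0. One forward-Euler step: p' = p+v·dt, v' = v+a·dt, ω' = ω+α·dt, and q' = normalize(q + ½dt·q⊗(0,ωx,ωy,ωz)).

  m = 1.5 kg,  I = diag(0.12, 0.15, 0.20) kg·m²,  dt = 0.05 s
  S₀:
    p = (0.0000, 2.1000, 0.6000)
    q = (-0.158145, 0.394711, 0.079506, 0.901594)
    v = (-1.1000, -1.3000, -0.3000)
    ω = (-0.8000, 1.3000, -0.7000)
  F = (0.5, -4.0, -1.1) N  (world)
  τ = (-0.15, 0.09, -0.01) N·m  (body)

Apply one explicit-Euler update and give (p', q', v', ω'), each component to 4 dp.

gyro term ω×Iω = (-0.0455, -0.0448, -0.0312)
(τ − ω×Iω)/I = (-0.8708, 0.8987, 0.1060)
new body rate ω' = (-0.8435, 1.3449, -0.6947)
q⊗(0,ω) = (0.8435268, -1.1012104, -0.6505660, 0.6874306)
updated quaternion q' = (-0.1369, 0.3669, 0.0632, 0.9180)
linear accel F/m = (0.3333, -2.6667, -0.7333)
p + v·dt = (-0.0550, 2.0350, 0.5850)
v' = v + a·dt = (-1.0833, -1.4333, -0.3367)

p' = (-0.0550, 2.0350, 0.5850)
q' = (-0.1369, 0.3669, 0.0632, 0.9180)
v' = (-1.0833, -1.4333, -0.3367)
ω' = (-0.8435, 1.3449, -0.6947)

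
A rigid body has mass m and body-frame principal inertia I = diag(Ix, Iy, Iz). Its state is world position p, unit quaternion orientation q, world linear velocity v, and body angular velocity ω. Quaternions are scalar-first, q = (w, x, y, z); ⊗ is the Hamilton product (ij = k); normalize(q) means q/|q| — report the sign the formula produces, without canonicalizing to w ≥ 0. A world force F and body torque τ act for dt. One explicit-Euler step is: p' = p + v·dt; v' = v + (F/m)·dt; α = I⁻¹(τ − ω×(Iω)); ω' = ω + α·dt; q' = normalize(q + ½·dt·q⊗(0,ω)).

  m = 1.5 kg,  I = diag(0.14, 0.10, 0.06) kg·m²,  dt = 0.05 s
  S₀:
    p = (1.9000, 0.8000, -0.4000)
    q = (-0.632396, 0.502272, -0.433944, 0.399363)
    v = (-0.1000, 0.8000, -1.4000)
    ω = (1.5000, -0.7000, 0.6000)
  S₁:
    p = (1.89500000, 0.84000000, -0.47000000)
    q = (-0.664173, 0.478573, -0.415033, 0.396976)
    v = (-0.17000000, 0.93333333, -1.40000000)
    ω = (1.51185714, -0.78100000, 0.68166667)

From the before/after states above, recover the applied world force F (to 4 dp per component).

velocity change Δv = (-0.07000000, 0.13333333, 0.00000000)
F = m·Δv/dt = (-2.1000, 4.0000, 0.0000)

F = (-2.1000, 4.0000, 0.0000)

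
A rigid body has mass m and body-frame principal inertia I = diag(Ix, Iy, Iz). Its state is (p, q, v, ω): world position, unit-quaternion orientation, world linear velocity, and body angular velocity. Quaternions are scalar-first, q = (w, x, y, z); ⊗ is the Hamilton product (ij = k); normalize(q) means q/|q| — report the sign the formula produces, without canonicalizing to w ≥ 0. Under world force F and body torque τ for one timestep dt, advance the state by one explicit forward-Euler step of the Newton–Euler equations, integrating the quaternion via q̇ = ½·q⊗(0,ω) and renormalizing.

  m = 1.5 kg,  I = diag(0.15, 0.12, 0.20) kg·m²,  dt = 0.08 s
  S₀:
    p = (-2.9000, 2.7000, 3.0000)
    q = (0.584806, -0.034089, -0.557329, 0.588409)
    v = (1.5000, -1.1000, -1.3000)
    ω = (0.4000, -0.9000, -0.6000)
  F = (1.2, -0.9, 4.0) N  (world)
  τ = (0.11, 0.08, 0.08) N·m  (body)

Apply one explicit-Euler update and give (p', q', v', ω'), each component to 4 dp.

linear accel F/m = (0.8000, -0.6000, 2.6667)
p + v·dt = (-2.7800, 2.6120, 2.8960)
new velocity v' = (1.5640, -1.1480, -1.0867)
ω×(Iω) gyroscopic = (0.0432, 0.0120, 0.0108)
(τ − ω×Iω)/I = (0.4453, 0.5667, 0.3460)
new body rate ω' = (0.4356, -0.8547, -0.5723)
q⊗(0,ω) = (-0.1349151, 1.0978879, -0.3114152, -0.0972719)
q' = normalize(q + ½dt·q⊗(0,ω)) = (0.5788, 0.0098, -0.5692, 0.5839)

p' = (-2.7800, 2.6120, 2.8960)
q' = (0.5788, 0.0098, -0.5692, 0.5839)
v' = (1.5640, -1.1480, -1.0867)
ω' = (0.4356, -0.8547, -0.5723)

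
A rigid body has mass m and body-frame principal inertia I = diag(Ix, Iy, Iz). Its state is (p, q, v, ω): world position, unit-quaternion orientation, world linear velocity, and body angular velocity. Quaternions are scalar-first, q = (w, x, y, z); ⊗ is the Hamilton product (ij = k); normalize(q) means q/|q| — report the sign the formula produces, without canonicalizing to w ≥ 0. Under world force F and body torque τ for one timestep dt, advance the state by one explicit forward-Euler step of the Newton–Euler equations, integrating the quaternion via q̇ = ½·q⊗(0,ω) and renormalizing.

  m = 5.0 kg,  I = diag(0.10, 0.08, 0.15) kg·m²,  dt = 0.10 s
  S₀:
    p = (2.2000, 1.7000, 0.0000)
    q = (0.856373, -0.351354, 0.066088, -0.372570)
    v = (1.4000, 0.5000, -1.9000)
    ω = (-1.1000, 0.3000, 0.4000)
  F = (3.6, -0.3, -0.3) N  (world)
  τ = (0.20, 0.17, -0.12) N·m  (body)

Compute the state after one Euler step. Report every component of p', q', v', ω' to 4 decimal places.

α = I⁻¹(τ − ω×Iω) = (1.9160, 1.8500, -0.8440)
ω' = ω + α·dt = (-0.9084, 0.4850, 0.3156)
2q̇ = q⊗(0,ω) = (-0.2572878, -0.8038041, 0.8072805, 0.3098398)
updated quaternion q' = (0.8420, -0.3908, 0.1063, -0.3564)
a = F/m = (0.7200, -0.0600, -0.0600)
p + v·dt = (2.3400, 1.7500, -0.1900)
new velocity v' = (1.4720, 0.4940, -1.9060)

p' = (2.3400, 1.7500, -0.1900)
q' = (0.8420, -0.3908, 0.1063, -0.3564)
v' = (1.4720, 0.4940, -1.9060)
ω' = (-0.9084, 0.4850, 0.3156)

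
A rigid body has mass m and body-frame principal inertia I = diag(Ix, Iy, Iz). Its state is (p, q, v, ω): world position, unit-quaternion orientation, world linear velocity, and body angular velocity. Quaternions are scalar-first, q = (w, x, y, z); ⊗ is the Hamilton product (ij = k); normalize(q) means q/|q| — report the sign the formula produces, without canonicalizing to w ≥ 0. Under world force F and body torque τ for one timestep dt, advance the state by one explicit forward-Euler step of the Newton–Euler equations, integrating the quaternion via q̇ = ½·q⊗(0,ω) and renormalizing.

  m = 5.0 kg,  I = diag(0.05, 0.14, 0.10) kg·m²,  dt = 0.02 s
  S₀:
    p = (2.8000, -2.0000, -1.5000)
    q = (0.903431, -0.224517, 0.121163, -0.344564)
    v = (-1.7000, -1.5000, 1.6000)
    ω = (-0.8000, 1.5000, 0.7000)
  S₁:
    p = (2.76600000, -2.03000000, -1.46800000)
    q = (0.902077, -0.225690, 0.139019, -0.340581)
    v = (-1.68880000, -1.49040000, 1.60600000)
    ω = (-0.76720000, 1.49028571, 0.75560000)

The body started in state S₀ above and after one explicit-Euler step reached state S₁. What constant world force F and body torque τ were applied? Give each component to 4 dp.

Δω = ω₁−ω₀ = (0.03280000, -0.00971429, 0.05560000)
precession coupling = (-0.0420, 0.0280, -0.1080)
I·α + gyro = (0.0400, -0.0400, 0.1700)
velocity change Δv = (0.01120000, 0.00960000, 0.00600000)
F = m·Δv/dt = (2.8000, 2.4000, 1.5000)

F = (2.8000, 2.4000, 1.5000)
τ = (0.0400, -0.0400, 0.1700)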